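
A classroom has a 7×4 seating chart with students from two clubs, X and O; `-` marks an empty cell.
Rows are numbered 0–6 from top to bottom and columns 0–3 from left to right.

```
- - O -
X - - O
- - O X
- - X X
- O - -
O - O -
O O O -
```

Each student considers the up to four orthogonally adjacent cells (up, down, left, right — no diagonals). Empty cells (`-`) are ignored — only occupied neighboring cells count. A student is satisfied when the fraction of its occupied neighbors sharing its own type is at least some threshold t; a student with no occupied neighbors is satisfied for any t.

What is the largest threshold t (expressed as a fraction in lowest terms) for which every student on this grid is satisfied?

0/1

Row 0: (0,2)O — no occupied neighbors
Row 1: (1,0)X — no occupied neighbors · (1,3)O 0/1
Row 2: (2,2)O 0/2 · (2,3)X 1/3
Row 3: (3,2)X 1/2 · (3,3)X 2/2
Row 4: (4,1)O — no occupied neighbors
Row 5: (5,0)O 1/1 · (5,2)O 1/1
Row 6: (6,0)O 2/2 · (6,1)O 2/2 · (6,2)O 2/2
The smallest same-type fraction is 0/1 at (1,3), which reduces to 0/1. Any threshold above that leaves this student unsatisfied.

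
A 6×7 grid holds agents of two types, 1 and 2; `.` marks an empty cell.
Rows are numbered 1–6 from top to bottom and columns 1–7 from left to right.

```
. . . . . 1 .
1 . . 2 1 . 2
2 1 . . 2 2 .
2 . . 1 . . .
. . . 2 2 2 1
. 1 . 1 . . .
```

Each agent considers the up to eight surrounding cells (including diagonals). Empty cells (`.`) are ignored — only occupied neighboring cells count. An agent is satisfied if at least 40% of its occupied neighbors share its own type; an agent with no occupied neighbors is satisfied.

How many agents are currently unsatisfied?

Row 1: (1,6)1 1/2 ok
Row 2: (2,1)1 1/2 ok · (2,4)2 1/2 ok · (2,5)1 1/4 unhappy · (2,7)2 1/2 ok
Row 3: (3,1)2 1/3 unhappy · (3,2)1 1/3 unhappy · (3,5)2 2/4 ok · (3,6)2 2/3 ok
Row 4: (4,1)2 1/2 ok · (4,4)1 0/3 unhappy
Row 5: (5,4)2 1/3 unhappy · (5,5)2 2/4 ok · (5,6)2 1/2 ok · (5,7)1 0/1 unhappy
Row 6: (6,2)1 0/0 ok · (6,4)1 0/2 unhappy
Unsatisfied: (2,5), (3,1), (3,2), (4,4), (5,4), (5,7), (6,4) — 7 in total.

7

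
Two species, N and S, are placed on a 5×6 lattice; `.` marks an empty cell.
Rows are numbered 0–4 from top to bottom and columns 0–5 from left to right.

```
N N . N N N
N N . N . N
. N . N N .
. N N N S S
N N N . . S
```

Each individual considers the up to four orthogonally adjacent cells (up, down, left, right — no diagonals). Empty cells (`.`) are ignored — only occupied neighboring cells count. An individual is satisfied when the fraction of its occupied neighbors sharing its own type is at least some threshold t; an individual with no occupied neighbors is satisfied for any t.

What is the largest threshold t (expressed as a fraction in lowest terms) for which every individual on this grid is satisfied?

(0,0)N 2/2
(0,1)N 2/2
(0,3)N 2/2
(0,4)N 2/2
(0,5)N 2/2
(1,0)N 2/2
(1,1)N 3/3
(1,3)N 2/2
(1,5)N 1/1
(2,1)N 2/2
(2,3)N 3/3
(2,4)N 1/2
(3,1)N 3/3
(3,2)N 3/3
(3,3)N 2/3
(3,4)S 1/3
(3,5)S 2/2
(4,0)N 1/1
(4,1)N 3/3
(4,2)N 2/2
(4,5)S 1/1
The smallest same-type fraction is 1/3 at (3,4), which reduces to 1/3. Any threshold above that leaves this individual unsatisfied.

1/3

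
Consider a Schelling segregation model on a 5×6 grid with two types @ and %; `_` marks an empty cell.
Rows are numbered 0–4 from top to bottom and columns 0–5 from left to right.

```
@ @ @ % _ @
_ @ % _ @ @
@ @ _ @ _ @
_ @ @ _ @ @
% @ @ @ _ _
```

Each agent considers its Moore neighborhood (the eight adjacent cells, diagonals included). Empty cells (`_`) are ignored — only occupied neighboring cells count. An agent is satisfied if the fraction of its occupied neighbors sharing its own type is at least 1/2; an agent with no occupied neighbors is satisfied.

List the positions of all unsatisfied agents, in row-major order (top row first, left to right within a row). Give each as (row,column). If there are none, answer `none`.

(0,0)@ 2/2 ok
(0,1)@ 3/4 ok
(0,2)@ 2/4 ok
(0,3)% 1/3 unhappy
(0,5)@ 2/2 ok
(1,1)@ 5/6 ok
(1,2)% 1/6 unhappy
(1,4)@ 4/5 ok
(1,5)@ 3/3 ok
(2,0)@ 3/3 ok
(2,1)@ 4/5 ok
(2,3)@ 3/4 ok
(2,5)@ 4/4 ok
(3,1)@ 5/6 ok
(3,2)@ 6/6 ok
(3,4)@ 4/4 ok
(3,5)@ 2/2 ok
(4,0)% 0/2 unhappy
(4,1)@ 3/4 ok
(4,2)@ 4/4 ok
(4,3)@ 3/3 ok

(0,3), (1,2), (4,0)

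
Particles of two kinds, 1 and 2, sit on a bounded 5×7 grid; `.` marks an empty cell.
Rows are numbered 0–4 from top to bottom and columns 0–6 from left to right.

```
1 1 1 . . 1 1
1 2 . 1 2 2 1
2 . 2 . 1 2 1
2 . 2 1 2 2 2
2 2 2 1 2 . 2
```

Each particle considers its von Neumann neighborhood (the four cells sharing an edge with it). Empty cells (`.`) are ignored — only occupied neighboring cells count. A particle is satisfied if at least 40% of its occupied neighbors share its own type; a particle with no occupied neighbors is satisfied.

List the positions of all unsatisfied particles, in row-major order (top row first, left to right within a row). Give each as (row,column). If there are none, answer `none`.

(0,0)1 2/2 satisfied
(0,1)1 2/3 satisfied
(0,2)1 1/1 satisfied
(0,5)1 1/2 satisfied
(0,6)1 2/2 satisfied
(1,0)1 1/3 not
(1,1)2 0/2 not
(1,3)1 0/1 not
(1,4)2 1/3 not
(1,5)2 2/4 satisfied
(1,6)1 2/3 satisfied
(2,0)2 1/2 satisfied
(2,2)2 1/1 satisfied
(2,4)1 0/3 not
(2,5)2 2/4 satisfied
(2,6)1 1/3 not
(3,0)2 2/2 satisfied
(3,2)2 2/3 satisfied
(3,3)1 1/3 not
(3,4)2 2/4 satisfied
(3,5)2 3/3 satisfied
(3,6)2 2/3 satisfied
(4,0)2 2/2 satisfied
(4,1)2 2/2 satisfied
(4,2)2 2/3 satisfied
(4,3)1 1/3 not
(4,4)2 1/2 satisfied
(4,6)2 1/1 satisfied

(1,0), (1,1), (1,3), (1,4), (2,4), (2,6), (3,3), (4,3)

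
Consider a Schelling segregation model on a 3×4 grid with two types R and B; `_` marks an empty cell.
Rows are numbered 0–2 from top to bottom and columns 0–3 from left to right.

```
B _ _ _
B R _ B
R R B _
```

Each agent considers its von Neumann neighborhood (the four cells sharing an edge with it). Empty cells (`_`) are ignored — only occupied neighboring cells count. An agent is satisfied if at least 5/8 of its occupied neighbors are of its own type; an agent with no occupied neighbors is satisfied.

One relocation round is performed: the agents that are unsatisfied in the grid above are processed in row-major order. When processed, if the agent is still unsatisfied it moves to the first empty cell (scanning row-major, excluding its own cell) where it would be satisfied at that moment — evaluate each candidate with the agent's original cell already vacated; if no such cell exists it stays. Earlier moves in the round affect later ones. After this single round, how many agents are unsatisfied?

1

Initially unsatisfied (in order): (1,0), (1,1), (2,0), (2,2).
  (1,0) → (0,2).
  (1,1): now satisfied by earlier moves; stays.
  (2,0): now satisfied by earlier moves; stays.
  (2,2) → (0,1).
Resulting grid:
B B B _
_ R _ B
R R _ _
Unsatisfied now: (1,1).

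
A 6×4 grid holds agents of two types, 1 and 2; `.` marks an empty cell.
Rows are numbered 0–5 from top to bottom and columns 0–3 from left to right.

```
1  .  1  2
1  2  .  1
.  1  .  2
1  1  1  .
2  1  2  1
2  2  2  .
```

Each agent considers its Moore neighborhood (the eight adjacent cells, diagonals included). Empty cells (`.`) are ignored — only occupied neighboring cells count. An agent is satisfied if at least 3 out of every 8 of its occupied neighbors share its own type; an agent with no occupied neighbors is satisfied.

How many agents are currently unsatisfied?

7

Row 0: (0,0)1 1/2 ✓ · (0,2)1 1/3 ✗ · (0,3)2 0/2 ✗
Row 1: (1,0)1 2/3 ✓ · (1,1)2 0/4 ✗ · (1,3)1 1/3 ✗
Row 2: (2,1)1 4/5 ✓ · (2,3)2 0/2 ✗
Row 3: (3,0)1 3/4 ✓ · (3,1)1 4/6 ✓ · (3,2)1 4/6 ✓
Row 4: (4,0)2 2/5 ✓ · (4,1)1 3/8 ✓ · (4,2)2 2/6 ✗ · (4,3)1 1/3 ✗
Row 5: (5,0)2 2/3 ✓ · (5,1)2 4/5 ✓ · (5,2)2 2/4 ✓
Unsatisfied: (0,2), (0,3), (1,1), (1,3), (2,3), (4,2), (4,3) — 7 in total.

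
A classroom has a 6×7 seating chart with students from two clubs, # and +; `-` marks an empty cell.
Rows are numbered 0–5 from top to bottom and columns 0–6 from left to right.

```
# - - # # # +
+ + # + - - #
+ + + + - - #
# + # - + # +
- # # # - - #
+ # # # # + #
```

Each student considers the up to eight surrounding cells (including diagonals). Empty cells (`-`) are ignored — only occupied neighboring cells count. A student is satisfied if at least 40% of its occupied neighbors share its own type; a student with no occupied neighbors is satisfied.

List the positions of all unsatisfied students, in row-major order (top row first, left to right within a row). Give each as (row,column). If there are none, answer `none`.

(0,0), (0,6), (1,2), (3,0), (3,4), (3,6), (5,0), (5,5)

(0,0)# 0/2 not
(0,3)# 2/3 satisfied
(0,4)# 2/3 satisfied
(0,5)# 2/3 satisfied
(0,6)+ 0/2 not
(1,0)+ 3/4 satisfied
(1,1)+ 4/6 satisfied
(1,2)# 1/6 not
(1,3)+ 2/5 satisfied
(1,6)# 2/3 satisfied
(2,0)+ 4/5 satisfied
(2,1)+ 5/8 satisfied
(2,2)+ 5/7 satisfied
(2,3)+ 3/5 satisfied
(2,6)# 2/3 satisfied
(3,0)# 1/4 not
(3,1)+ 3/7 satisfied
(3,2)# 3/7 satisfied
(3,4)+ 1/3 not
(3,5)# 2/4 satisfied
(3,6)+ 0/3 not
(4,1)# 5/7 satisfied
(4,2)# 6/7 satisfied
(4,3)# 5/6 satisfied
(4,6)# 2/4 satisfied
(5,0)+ 0/2 not
(5,1)# 3/4 satisfied
(5,2)# 5/5 satisfied
(5,3)# 4/4 satisfied
(5,4)# 2/3 satisfied
(5,5)+ 0/3 not
(5,6)# 1/2 satisfied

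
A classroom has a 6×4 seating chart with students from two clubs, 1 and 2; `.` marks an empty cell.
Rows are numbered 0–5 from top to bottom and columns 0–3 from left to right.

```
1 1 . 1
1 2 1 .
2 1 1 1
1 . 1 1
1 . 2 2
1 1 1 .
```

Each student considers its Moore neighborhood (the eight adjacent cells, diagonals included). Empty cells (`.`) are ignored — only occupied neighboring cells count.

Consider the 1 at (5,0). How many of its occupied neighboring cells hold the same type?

Occupied neighbors of (5,0): (4,0)=1, (5,1)=1.
Same type (1): 2 of 2.

2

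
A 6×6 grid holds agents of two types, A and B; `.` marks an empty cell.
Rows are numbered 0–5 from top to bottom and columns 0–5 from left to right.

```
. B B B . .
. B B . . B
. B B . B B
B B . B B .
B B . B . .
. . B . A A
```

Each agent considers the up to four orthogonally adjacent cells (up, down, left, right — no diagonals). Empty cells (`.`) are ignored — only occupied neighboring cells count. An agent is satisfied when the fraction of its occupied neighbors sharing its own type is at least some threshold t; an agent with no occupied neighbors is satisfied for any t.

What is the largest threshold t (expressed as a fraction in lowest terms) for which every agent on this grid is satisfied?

Row 0: (0,1)B 2/2 · (0,2)B 3/3 · (0,3)B 1/1
Row 1: (1,1)B 3/3 · (1,2)B 3/3 · (1,5)B 1/1
Row 2: (2,1)B 3/3 · (2,2)B 2/2 · (2,4)B 2/2 · (2,5)B 2/2
Row 3: (3,0)B 2/2 · (3,1)B 3/3 · (3,3)B 2/2 · (3,4)B 2/2
Row 4: (4,0)B 2/2 · (4,1)B 2/2 · (4,3)B 1/1
Row 5: (5,2)B — no occupied neighbors · (5,4)A 1/1 · (5,5)A 1/1
The smallest same-type fraction is 2/2 at (0,1), which reduces to 1/1. Any threshold above that leaves this agent unsatisfied.

1/1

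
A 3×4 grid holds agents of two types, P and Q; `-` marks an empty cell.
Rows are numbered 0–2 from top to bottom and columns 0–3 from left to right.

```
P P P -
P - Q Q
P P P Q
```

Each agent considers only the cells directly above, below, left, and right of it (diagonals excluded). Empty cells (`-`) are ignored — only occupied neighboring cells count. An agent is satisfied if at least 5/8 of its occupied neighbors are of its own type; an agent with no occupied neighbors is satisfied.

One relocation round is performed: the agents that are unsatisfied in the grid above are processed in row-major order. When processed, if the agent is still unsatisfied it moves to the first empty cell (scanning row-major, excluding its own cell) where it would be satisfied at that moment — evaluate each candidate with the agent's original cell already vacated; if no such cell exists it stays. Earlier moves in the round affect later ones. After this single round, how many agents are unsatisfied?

Initially unsatisfied (in order): (0,2), (1,2), (2,2), (2,3).
  (0,2) → (1,1).
  (1,2) → (0,3).
  (2,2): no empty cell satisfies it; stays.
  (2,3): no empty cell satisfies it; stays.
Resulting grid:
P P - Q
P P - Q
P P P Q
Unsatisfied now: (2,2), (2,3).

2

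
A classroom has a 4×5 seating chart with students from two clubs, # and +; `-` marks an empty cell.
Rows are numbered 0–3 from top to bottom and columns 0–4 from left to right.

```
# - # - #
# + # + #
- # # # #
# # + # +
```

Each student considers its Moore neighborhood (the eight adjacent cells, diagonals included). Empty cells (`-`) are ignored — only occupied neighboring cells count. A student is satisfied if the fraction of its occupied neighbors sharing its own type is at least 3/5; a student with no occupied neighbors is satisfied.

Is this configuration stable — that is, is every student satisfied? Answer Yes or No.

(0,0)# 1/2 ✗
(0,2)# 1/3 ✗
(0,4)# 1/2 ✗
(1,0)# 2/3 ✓
(1,1)+ 0/6 ✗
(1,2)# 4/6 ✓
(1,3)+ 0/7 ✗
(1,4)# 3/4 ✓
(2,1)# 5/7 ✓
(2,2)# 5/8 ✓
(2,3)# 5/8 ✓
(2,4)# 3/5 ✓
(3,0)# 2/2 ✓
(3,1)# 3/4 ✓
(3,2)+ 0/5 ✗
(3,3)# 3/5 ✓
(3,4)+ 0/3 ✗
For instance (0,0) has only 1/2 same-type neighbors, below 3/5.

No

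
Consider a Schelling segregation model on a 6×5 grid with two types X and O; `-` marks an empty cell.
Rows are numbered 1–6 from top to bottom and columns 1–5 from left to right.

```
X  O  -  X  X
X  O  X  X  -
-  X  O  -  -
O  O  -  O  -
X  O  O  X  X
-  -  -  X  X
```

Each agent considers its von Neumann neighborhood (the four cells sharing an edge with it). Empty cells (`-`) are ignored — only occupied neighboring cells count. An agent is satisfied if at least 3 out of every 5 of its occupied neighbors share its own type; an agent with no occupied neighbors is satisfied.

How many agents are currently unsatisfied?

12

(1,1)X 1/2 not
(1,2)O 1/2 not
(1,4)X 2/2 satisfied
(1,5)X 1/1 satisfied
(2,1)X 1/2 not
(2,2)O 1/4 not
(2,3)X 1/3 not
(2,4)X 2/2 satisfied
(3,2)X 0/3 not
(3,3)O 0/2 not
(4,1)O 1/2 not
(4,2)O 2/3 satisfied
(4,4)O 0/1 not
(5,1)X 0/2 not
(5,2)O 2/3 satisfied
(5,3)O 1/2 not
(5,4)X 2/4 not
(5,5)X 2/2 satisfied
(6,4)X 2/2 satisfied
(6,5)X 2/2 satisfied
Unsatisfied: (1,1), (1,2), (2,1), (2,2), (2,3), (3,2), (3,3), (4,1), (4,4), (5,1), (5,3), (5,4) — 12 in total.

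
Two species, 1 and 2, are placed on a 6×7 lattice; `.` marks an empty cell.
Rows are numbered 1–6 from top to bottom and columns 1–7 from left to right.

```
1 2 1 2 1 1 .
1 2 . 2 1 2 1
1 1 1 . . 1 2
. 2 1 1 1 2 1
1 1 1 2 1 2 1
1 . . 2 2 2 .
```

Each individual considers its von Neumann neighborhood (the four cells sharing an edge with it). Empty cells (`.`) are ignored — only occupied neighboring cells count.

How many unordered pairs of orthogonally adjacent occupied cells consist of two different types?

Scan each occupied cell's neighbors to the right and below so each pair is counted once.
From row 1: 5 unlike of 10 pairs (running 5/10).
From row 2: 7 unlike of 8 pairs (running 12/18).
From row 3: 4 unlike of 7 pairs (running 16/25).
From row 4: 5 unlike of 11 pairs (running 21/36).
From row 5: 5 unlike of 10 pairs (running 26/46).
From row 6: 0 unlike of 2 pairs (running 26/48).
Total adjacent occupied pairs: 48; unlike-type pairs: 26.

26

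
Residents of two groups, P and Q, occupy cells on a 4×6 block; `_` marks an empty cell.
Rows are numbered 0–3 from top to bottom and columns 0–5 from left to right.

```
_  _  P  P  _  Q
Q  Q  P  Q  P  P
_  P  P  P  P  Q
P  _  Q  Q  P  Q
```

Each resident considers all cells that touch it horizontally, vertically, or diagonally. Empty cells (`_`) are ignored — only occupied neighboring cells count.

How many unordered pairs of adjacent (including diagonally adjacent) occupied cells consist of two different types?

Scan each occupied cell's neighbors to the right and below (and the two forward diagonals) so each pair is counted once.
Row 0: P(0,2)–P(0,3)= P(0,2)–P(1,2)= P(0,2)–Q(1,3)≠ P(0,2)–Q(1,1)≠ P(0,3)–Q(1,3)≠ P(0,3)–P(1,4)= P(0,3)–P(1,2)= Q(0,5)–P(1,5)≠ Q(0,5)–P(1,4)≠  → 5/9 unlike.
Row 1: Q(1,0)–Q(1,1)= Q(1,0)–P(2,1)≠ Q(1,1)–P(1,2)≠ Q(1,1)–P(2,1)≠ Q(1,1)–P(2,2)≠ P(1,2)–Q(1,3)≠ P(1,2)–P(2,2)= P(1,2)–P(2,3)= P(1,2)–P(2,1)= Q(1,3)–P(1,4)≠ Q(1,3)–P(2,3)≠ Q(1,3)–P(2,4)≠ Q(1,3)–P(2,2)≠ P(1,4)–P(1,5)= P(1,4)–P(2,4)= P(1,4)–Q(2,5)≠ P(1,4)–P(2,3)= P(1,5)–Q(2,5)≠ P(1,5)–P(2,4)=  → 11/19 unlike.
Row 2: P(2,1)–P(2,2)= P(2,1)–Q(3,2)≠ P(2,1)–P(3,0)= P(2,2)–P(2,3)= P(2,2)–Q(3,2)≠ P(2,2)–Q(3,3)≠ P(2,3)–P(2,4)= P(2,3)–Q(3,3)≠ P(2,3)–P(3,4)= P(2,3)–Q(3,2)≠ P(2,4)–Q(2,5)≠ P(2,4)–P(3,4)= P(2,4)–Q(3,5)≠ P(2,4)–Q(3,3)≠ Q(2,5)–Q(3,5)= Q(2,5)–P(3,4)≠  → 9/16 unlike.
Row 3: Q(3,2)–Q(3,3)= Q(3,3)–P(3,4)≠ P(3,4)–Q(3,5)≠  → 2/3 unlike.
Total adjacent occupied pairs: 47; unlike-type pairs: 27.

27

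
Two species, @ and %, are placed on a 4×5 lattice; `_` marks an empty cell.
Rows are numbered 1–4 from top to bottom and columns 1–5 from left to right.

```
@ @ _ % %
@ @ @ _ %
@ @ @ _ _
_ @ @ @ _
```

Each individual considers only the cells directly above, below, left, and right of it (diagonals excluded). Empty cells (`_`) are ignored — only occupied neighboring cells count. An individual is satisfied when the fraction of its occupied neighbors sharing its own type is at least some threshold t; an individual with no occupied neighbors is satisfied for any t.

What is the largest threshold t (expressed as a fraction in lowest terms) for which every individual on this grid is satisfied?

Row 1: (1,1)@ 2/2 · (1,2)@ 2/2 · (1,4)% 1/1 · (1,5)% 2/2
Row 2: (2,1)@ 3/3 · (2,2)@ 4/4 · (2,3)@ 2/2 · (2,5)% 1/1
Row 3: (3,1)@ 2/2 · (3,2)@ 4/4 · (3,3)@ 3/3
Row 4: (4,2)@ 2/2 · (4,3)@ 3/3 · (4,4)@ 1/1
The smallest same-type fraction is 2/2 at (1,1), which reduces to 1/1. Any threshold above that leaves this individual unsatisfied.

1/1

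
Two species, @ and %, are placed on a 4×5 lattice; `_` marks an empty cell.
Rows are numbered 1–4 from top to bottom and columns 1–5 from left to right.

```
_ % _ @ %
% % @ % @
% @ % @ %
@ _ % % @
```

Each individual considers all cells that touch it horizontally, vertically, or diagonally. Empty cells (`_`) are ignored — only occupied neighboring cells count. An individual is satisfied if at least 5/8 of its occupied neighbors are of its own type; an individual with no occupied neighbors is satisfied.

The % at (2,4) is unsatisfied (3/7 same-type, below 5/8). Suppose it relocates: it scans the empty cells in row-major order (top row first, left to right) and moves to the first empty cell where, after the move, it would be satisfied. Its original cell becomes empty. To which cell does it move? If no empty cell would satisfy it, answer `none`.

Vacating (2,4). Empty cells in order:
  (1,1): 3/3 same-type → satisfied — stop here.

(1,1)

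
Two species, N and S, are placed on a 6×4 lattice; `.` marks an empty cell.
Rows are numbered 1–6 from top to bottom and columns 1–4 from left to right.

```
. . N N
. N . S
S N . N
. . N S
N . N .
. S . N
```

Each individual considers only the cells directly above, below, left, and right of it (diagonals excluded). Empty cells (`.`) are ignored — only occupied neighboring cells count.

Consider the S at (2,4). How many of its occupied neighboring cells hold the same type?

Occupied neighbors of (2,4): (1,4)=N, (3,4)=N.
Same type (S): 0 of 2.

0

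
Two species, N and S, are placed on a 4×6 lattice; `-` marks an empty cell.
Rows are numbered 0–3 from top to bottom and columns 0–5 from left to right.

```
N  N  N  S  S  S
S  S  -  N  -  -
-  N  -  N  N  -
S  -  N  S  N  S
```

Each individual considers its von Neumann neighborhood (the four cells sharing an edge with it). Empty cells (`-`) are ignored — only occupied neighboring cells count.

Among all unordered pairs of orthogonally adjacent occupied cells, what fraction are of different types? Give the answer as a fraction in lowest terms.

9/17

Scan each occupied cell's neighbors to the right and below so each pair is counted once.
From row 0: 4 unlike of 8 pairs (running 4/8).
From row 1: 1 unlike of 3 pairs (running 5/11).
From row 2: 1 unlike of 3 pairs (running 6/14).
From row 3: 3 unlike of 3 pairs (running 9/17).
Total adjacent occupied pairs: 17; unlike-type pairs: 9.
9/17 is already in lowest terms.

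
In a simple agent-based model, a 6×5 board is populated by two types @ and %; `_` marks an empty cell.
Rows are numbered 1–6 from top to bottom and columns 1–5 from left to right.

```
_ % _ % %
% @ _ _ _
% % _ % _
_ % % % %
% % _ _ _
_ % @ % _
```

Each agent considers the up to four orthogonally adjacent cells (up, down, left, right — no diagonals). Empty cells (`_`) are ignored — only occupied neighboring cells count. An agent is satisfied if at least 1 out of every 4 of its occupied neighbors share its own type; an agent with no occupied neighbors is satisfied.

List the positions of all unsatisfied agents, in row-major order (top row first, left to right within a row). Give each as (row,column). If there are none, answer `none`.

(1,2)% 0/1 unhappy
(1,4)% 1/1 ok
(1,5)% 1/1 ok
(2,1)% 1/2 ok
(2,2)@ 0/3 unhappy
(3,1)% 2/2 ok
(3,2)% 2/3 ok
(3,4)% 1/1 ok
(4,2)% 3/3 ok
(4,3)% 2/2 ok
(4,4)% 3/3 ok
(4,5)% 1/1 ok
(5,1)% 1/1 ok
(5,2)% 3/3 ok
(6,2)% 1/2 ok
(6,3)@ 0/2 unhappy
(6,4)% 0/1 unhappy

(1,2), (2,2), (6,3), (6,4)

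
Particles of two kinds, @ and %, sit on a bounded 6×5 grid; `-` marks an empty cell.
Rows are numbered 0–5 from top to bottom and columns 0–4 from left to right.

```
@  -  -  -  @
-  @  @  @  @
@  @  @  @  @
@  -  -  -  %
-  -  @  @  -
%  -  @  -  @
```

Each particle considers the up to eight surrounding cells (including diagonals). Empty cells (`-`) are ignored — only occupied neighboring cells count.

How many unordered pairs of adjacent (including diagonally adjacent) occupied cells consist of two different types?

3

Scan each occupied cell's neighbors to the right and below (and the two forward diagonals) so each pair is counted once.
Row 0: @(0,0)–@(1,1)= @(0,4)–@(1,4)= @(0,4)–@(1,3)=  → 0/3 unlike.
Row 1: @(1,1)–@(1,2)= @(1,1)–@(2,1)= @(1,1)–@(2,2)= @(1,1)–@(2,0)= @(1,2)–@(1,3)= @(1,2)–@(2,2)= @(1,2)–@(2,3)= @(1,2)–@(2,1)= @(1,3)–@(1,4)= @(1,3)–@(2,3)= @(1,3)–@(2,4)= @(1,3)–@(2,2)= @(1,4)–@(2,4)= @(1,4)–@(2,3)=  → 0/14 unlike.
Row 2: @(2,0)–@(2,1)= @(2,0)–@(3,0)= @(2,1)–@(2,2)= @(2,1)–@(3,0)= @(2,2)–@(2,3)= @(2,3)–@(2,4)= @(2,3)–%(3,4)≠ @(2,4)–%(3,4)≠  → 2/8 unlike.
Row 3: %(3,4)–@(4,3)≠  → 1/1 unlike.
Row 4: @(4,2)–@(4,3)= @(4,2)–@(5,2)= @(4,3)–@(5,4)= @(4,3)–@(5,2)=  → 0/4 unlike.
Total adjacent occupied pairs: 30; unlike-type pairs: 3.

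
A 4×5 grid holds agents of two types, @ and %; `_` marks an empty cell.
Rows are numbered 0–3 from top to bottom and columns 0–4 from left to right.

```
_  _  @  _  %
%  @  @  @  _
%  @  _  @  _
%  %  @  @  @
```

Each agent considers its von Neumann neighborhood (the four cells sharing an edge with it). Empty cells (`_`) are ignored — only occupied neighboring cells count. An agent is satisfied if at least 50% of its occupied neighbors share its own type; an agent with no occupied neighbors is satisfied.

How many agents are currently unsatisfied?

2

Row 0: (0,2)@ 1/1 ✓ · (0,4)% 0/0 ✓
Row 1: (1,0)% 1/2 ✓ · (1,1)@ 2/3 ✓ · (1,2)@ 3/3 ✓ · (1,3)@ 2/2 ✓
Row 2: (2,0)% 2/3 ✓ · (2,1)@ 1/3 ✗ · (2,3)@ 2/2 ✓
Row 3: (3,0)% 2/2 ✓ · (3,1)% 1/3 ✗ · (3,2)@ 1/2 ✓ · (3,3)@ 3/3 ✓ · (3,4)@ 1/1 ✓
Unsatisfied: (2,1), (3,1) — 2 in total.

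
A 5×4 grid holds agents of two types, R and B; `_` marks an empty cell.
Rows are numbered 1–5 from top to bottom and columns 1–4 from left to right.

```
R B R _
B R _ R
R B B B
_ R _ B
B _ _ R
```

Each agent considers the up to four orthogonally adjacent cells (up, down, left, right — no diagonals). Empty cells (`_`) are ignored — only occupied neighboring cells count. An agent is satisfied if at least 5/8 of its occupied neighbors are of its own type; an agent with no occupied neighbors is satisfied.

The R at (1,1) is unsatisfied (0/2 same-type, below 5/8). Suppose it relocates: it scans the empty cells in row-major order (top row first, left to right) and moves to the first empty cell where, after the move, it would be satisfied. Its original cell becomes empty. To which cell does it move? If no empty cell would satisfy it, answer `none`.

Vacating (1,1). Empty cells in order:
  (1,4): 2/2 same-type → satisfied — stop here.

(1,4)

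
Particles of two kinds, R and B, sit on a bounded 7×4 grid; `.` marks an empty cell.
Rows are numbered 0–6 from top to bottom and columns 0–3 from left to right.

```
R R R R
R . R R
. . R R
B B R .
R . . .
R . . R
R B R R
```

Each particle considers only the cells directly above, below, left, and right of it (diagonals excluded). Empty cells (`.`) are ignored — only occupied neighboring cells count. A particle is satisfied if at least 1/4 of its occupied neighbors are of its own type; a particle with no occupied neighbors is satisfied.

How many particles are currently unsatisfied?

Row 0: (0,0)R 2/2 ✓ · (0,1)R 2/2 ✓ · (0,2)R 3/3 ✓ · (0,3)R 2/2 ✓
Row 1: (1,0)R 1/1 ✓ · (1,2)R 3/3 ✓ · (1,3)R 3/3 ✓
Row 2: (2,2)R 3/3 ✓ · (2,3)R 2/2 ✓
Row 3: (3,0)B 1/2 ✓ · (3,1)B 1/2 ✓ · (3,2)R 1/2 ✓
Row 4: (4,0)R 1/2 ✓
Row 5: (5,0)R 2/2 ✓ · (5,3)R 1/1 ✓
Row 6: (6,0)R 1/2 ✓ · (6,1)B 0/2 ✗ · (6,2)R 1/2 ✓ · (6,3)R 2/2 ✓
Unsatisfied: (6,1) — 1 in total.

1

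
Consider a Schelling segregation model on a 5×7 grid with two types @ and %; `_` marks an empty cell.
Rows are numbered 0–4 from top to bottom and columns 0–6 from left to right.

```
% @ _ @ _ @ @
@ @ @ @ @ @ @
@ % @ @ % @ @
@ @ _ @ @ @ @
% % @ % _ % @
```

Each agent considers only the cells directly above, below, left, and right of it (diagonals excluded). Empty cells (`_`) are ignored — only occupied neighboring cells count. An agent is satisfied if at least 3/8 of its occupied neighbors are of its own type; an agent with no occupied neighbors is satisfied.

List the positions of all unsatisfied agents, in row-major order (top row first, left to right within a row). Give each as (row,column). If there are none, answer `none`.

(0,0)% 0/2 unhappy
(0,1)@ 1/2 ok
(0,3)@ 1/1 ok
(0,5)@ 2/2 ok
(0,6)@ 2/2 ok
(1,0)@ 2/3 ok
(1,1)@ 3/4 ok
(1,2)@ 3/3 ok
(1,3)@ 4/4 ok
(1,4)@ 2/3 ok
(1,5)@ 4/4 ok
(1,6)@ 3/3 ok
(2,0)@ 2/3 ok
(2,1)% 0/4 unhappy
(2,2)@ 2/3 ok
(2,3)@ 3/4 ok
(2,4)% 0/4 unhappy
(2,5)@ 3/4 ok
(2,6)@ 3/3 ok
(3,0)@ 2/3 ok
(3,1)@ 1/3 unhappy
(3,3)@ 2/3 ok
(3,4)@ 2/3 ok
(3,5)@ 3/4 ok
(3,6)@ 3/3 ok
(4,0)% 1/2 ok
(4,1)% 1/3 unhappy
(4,2)@ 0/2 unhappy
(4,3)% 0/2 unhappy
(4,5)% 0/2 unhappy
(4,6)@ 1/2 ok

(0,0), (2,1), (2,4), (3,1), (4,1), (4,2), (4,3), (4,5)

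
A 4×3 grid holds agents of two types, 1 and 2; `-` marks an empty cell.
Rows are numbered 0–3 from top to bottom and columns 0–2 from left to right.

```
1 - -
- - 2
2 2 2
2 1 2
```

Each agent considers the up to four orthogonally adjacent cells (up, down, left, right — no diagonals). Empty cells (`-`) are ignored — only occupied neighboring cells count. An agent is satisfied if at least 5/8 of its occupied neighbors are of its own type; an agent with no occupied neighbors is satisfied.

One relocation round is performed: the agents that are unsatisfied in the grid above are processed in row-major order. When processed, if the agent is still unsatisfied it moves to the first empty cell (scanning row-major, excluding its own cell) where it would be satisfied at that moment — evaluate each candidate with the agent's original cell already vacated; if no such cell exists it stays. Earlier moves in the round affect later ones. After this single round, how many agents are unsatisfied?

1

Initially unsatisfied (in order): (3,0), (3,1), (3,2).
  (3,0) → (0,2).
  (3,1): no empty cell satisfies it; stays.
  (3,2) → (1,1).
Resulting grid:
1 - 2
- 2 2
2 2 2
- 1 -
Unsatisfied now: (3,1).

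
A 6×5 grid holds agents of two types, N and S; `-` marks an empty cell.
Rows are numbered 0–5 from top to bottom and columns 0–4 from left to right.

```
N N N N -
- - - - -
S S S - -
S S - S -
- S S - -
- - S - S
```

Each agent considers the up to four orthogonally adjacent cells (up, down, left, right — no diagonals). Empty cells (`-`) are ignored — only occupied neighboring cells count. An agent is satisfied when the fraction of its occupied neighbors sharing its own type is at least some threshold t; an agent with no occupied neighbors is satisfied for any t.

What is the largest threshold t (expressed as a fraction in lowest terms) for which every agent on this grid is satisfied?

Row 0: (0,0)N 1/1 · (0,1)N 2/2 · (0,2)N 2/2 · (0,3)N 1/1
Row 2: (2,0)S 2/2 · (2,1)S 3/3 · (2,2)S 1/1
Row 3: (3,0)S 2/2 · (3,1)S 3/3 · (3,3)S — no occupied neighbors
Row 4: (4,1)S 2/2 · (4,2)S 2/2
Row 5: (5,2)S 1/1 · (5,4)S — no occupied neighbors
The smallest same-type fraction is 1/1 at (0,0), which reduces to 1/1. Any threshold above that leaves this agent unsatisfied.

1/1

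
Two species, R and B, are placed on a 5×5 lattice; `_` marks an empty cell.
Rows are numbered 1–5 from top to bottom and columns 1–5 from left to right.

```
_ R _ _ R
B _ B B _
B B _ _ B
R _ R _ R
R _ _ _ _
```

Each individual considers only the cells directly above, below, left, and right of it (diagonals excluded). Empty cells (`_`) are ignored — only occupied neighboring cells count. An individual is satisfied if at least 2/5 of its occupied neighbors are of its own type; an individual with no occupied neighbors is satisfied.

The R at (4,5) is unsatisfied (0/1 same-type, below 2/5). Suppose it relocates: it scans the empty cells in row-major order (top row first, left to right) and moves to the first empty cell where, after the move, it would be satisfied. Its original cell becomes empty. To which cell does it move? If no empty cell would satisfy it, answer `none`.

Vacating (4,5). Empty cells in order:
  (1,1): 1/2 same-type → satisfied — stop here.

(1,1)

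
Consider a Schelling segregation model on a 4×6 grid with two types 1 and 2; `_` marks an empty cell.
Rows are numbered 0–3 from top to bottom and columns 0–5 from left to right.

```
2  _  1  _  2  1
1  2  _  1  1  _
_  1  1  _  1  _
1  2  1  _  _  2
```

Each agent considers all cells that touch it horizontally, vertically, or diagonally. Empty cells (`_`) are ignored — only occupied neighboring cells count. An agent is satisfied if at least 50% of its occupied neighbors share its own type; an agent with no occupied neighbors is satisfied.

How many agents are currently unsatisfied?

5

Row 0: (0,0)2 1/2 satisfied · (0,2)1 1/2 satisfied · (0,4)2 0/3 not · (0,5)1 1/2 satisfied
Row 1: (1,0)1 1/3 not · (1,1)2 1/5 not · (1,3)1 4/5 satisfied · (1,4)1 3/4 satisfied
Row 2: (2,1)1 4/6 satisfied · (2,2)1 3/5 satisfied · (2,4)1 2/3 satisfied
Row 3: (3,0)1 1/2 satisfied · (3,1)2 0/4 not · (3,2)1 2/3 satisfied · (3,5)2 0/1 not
Unsatisfied: (0,4), (1,0), (1,1), (3,1), (3,5) — 5 in total.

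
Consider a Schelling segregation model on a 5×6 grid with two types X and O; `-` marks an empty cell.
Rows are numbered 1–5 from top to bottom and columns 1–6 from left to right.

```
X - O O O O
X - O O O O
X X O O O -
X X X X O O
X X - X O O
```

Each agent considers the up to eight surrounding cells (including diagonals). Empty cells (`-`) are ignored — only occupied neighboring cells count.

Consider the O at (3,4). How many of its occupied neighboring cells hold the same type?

Occupied neighbors of (3,4): (2,3)=O, (2,4)=O, (2,5)=O, (3,3)=O, (3,5)=O, (4,3)=X, (4,4)=X, (4,5)=O.
Same type (O): 6 of 8.

6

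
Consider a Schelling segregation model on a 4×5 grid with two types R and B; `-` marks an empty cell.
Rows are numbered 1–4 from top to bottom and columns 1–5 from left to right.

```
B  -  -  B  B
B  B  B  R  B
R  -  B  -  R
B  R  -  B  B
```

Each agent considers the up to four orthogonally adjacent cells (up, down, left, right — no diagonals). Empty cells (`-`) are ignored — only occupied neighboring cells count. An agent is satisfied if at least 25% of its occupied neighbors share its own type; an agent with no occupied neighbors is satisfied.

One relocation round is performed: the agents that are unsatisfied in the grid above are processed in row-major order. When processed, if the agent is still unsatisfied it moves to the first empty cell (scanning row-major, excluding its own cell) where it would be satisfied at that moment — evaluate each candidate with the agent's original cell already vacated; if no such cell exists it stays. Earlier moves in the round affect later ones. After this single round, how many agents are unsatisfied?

0

Initially unsatisfied (in order): (2,4), (3,1), (3,5), (4,1), (4,2).
  (2,4) → (3,2).
  (3,1): now satisfied by earlier moves; stays.
  (3,5) → (4,3).
  (4,1) → (1,2).
  (4,2): now satisfied by earlier moves; stays.
Resulting grid:
B B - B B
B B B - B
R R B - -
- R R B B
All satisfied now.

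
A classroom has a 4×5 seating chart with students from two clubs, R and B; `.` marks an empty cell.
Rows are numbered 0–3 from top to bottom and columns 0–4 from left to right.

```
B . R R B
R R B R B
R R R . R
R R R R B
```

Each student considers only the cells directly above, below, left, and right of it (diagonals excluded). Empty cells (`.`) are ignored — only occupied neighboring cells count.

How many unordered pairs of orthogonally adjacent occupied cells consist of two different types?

Scan each occupied cell's neighbors to the right and below so each pair is counted once.
From row 0: 3 unlike of 6 pairs (running 3/6).
From row 1: 5 unlike of 8 pairs (running 8/14).
From row 2: 1 unlike of 6 pairs (running 9/20).
From row 3: 1 unlike of 4 pairs (running 10/24).
Total adjacent occupied pairs: 24; unlike-type pairs: 10.

10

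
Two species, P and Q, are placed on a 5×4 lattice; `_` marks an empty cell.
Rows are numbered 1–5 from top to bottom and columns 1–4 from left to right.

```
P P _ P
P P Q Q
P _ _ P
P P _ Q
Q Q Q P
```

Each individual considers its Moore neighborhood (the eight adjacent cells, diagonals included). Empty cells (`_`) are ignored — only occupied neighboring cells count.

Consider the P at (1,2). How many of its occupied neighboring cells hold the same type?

3

Occupied neighbors of (1,2): (1,1)=P, (2,1)=P, (2,2)=P, (2,3)=Q.
Same type (P): 3 of 4.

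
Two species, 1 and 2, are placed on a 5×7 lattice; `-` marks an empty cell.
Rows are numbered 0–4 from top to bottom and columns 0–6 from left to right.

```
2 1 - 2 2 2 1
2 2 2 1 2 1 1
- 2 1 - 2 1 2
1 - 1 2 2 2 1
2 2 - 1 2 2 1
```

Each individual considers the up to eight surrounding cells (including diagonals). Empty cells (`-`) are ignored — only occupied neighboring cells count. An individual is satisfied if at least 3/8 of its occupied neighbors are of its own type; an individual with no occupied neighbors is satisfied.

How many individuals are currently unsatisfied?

Row 0: (0,0)2 2/3 satisfied · (0,1)1 0/4 not · (0,3)2 3/4 satisfied · (0,4)2 3/5 satisfied · (0,5)2 2/5 satisfied · (0,6)1 2/3 satisfied
Row 1: (1,0)2 3/4 satisfied · (1,1)2 4/6 satisfied · (1,2)2 3/6 satisfied · (1,3)1 1/6 not · (1,4)2 4/7 satisfied · (1,5)1 3/8 satisfied · (1,6)1 3/5 satisfied
Row 2: (2,1)2 3/6 satisfied · (2,2)1 2/6 not · (2,4)2 4/7 satisfied · (2,5)1 3/8 satisfied · (2,6)2 1/5 not
Row 3: (3,0)1 0/3 not · (3,2)1 2/5 satisfied · (3,3)2 3/6 satisfied · (3,4)2 5/7 satisfied · (3,5)2 5/8 satisfied · (3,6)1 2/5 satisfied
Row 4: (4,0)2 1/2 satisfied · (4,1)2 1/3 not · (4,3)1 1/4 not · (4,4)2 4/5 satisfied · (4,5)2 3/5 satisfied · (4,6)1 1/3 not
Unsatisfied: (0,1), (1,3), (2,2), (2,6), (3,0), (4,1), (4,3), (4,6) — 8 in total.

8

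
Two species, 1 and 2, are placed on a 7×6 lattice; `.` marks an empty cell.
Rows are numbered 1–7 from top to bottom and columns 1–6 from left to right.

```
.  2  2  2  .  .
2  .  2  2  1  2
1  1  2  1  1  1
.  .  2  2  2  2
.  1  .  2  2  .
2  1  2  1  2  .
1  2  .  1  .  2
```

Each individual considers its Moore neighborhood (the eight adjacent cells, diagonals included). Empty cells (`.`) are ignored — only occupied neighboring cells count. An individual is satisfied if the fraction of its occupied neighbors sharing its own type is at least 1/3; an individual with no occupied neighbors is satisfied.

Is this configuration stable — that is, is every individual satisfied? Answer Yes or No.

(1,2)2 3/3 ok
(1,3)2 4/4 ok
(1,4)2 3/4 ok
(2,1)2 1/3 ok
(2,3)2 5/7 ok
(2,4)2 4/7 ok
(2,5)1 3/6 ok
(2,6)2 0/3 unhappy
(3,1)1 1/2 ok
(3,2)1 1/5 unhappy
(3,3)2 4/6 ok
(3,4)1 2/8 unhappy
(3,5)1 3/8 ok
(3,6)1 2/5 ok
(4,3)2 3/6 ok
(4,4)2 5/7 ok
(4,5)2 4/7 ok
(4,6)2 2/4 ok
(5,2)1 1/4 unhappy
(5,4)2 6/7 ok
(5,5)2 5/6 ok
(6,1)2 1/4 unhappy
(6,2)1 2/5 ok
(6,3)2 2/6 ok
(6,4)1 1/5 unhappy
(6,5)2 3/5 ok
(7,1)1 1/3 ok
(7,2)2 2/4 ok
(7,4)1 1/3 ok
(7,6)2 1/1 ok
For instance (2,6) has only 0/3 same-type neighbors, below 1/3.

No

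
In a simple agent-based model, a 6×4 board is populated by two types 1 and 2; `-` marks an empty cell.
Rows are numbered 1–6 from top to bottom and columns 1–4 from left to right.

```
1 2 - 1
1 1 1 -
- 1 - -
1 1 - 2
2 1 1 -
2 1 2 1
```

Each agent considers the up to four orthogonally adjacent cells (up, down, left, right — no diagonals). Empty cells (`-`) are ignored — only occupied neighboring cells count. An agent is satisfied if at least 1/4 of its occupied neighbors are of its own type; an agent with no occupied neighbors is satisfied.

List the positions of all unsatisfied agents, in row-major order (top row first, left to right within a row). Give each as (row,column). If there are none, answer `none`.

Row 1: (1,1)1 1/2 satisfied · (1,2)2 0/2 not · (1,4)1 0/0 satisfied
Row 2: (2,1)1 2/2 satisfied · (2,2)1 3/4 satisfied · (2,3)1 1/1 satisfied
Row 3: (3,2)1 2/2 satisfied
Row 4: (4,1)1 1/2 satisfied · (4,2)1 3/3 satisfied · (4,4)2 0/0 satisfied
Row 5: (5,1)2 1/3 satisfied · (5,2)1 3/4 satisfied · (5,3)1 1/2 satisfied
Row 6: (6,1)2 1/2 satisfied · (6,2)1 1/3 satisfied · (6,3)2 0/3 not · (6,4)1 0/1 not

(1,2), (6,3), (6,4)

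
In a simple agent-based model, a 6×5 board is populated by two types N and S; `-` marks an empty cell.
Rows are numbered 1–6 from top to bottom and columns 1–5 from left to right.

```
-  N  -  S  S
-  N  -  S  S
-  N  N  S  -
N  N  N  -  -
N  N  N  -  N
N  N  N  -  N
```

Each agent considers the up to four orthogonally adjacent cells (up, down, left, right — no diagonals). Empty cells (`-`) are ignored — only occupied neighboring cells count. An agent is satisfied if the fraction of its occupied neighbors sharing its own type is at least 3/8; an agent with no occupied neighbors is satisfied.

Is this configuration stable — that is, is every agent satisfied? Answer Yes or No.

Yes

Row 1: (1,2)N 1/1 ✓ · (1,4)S 2/2 ✓ · (1,5)S 2/2 ✓
Row 2: (2,2)N 2/2 ✓ · (2,4)S 3/3 ✓ · (2,5)S 2/2 ✓
Row 3: (3,2)N 3/3 ✓ · (3,3)N 2/3 ✓ · (3,4)S 1/2 ✓
Row 4: (4,1)N 2/2 ✓ · (4,2)N 4/4 ✓ · (4,3)N 3/3 ✓
Row 5: (5,1)N 3/3 ✓ · (5,2)N 4/4 ✓ · (5,3)N 3/3 ✓ · (5,5)N 1/1 ✓
Row 6: (6,1)N 2/2 ✓ · (6,2)N 3/3 ✓ · (6,3)N 2/2 ✓ · (6,5)N 1/1 ✓
All meet the threshold, so the configuration is stable.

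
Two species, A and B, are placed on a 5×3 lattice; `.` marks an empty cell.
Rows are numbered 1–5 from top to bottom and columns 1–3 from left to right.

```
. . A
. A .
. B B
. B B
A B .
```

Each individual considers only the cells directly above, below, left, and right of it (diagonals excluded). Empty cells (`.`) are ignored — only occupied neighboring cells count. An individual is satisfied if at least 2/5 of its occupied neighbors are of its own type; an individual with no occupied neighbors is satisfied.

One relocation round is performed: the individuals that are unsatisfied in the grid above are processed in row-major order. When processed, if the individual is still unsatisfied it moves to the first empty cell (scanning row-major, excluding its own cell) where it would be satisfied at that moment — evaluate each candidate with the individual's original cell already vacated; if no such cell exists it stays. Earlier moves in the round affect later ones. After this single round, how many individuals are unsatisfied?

Initially unsatisfied (in order): (2,2), (5,1).
  (2,2) → (1,1).
  (5,1) → (1,2).
Resulting grid:
A A A
. . .
. B B
. B B
. B .
All satisfied now.

0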